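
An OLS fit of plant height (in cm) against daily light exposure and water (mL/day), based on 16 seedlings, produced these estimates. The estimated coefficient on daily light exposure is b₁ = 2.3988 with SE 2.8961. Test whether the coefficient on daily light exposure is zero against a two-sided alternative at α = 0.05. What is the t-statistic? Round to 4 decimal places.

H₀: β₁ = 0 vs H₁: β₁ ≠ 0.
t = (b₁ − β₁⁰)/SE = 2.3988 / 2.8961 = 0.8283.
df = n − k − 1 = 16 − 2 − 1 = 13.
Two-sided p ≈ 0.4225, which is ≥ 0.05, so fail to reject H₀.
The data do not give significant evidence of an association between daily light exposure and plant height, after adjusting for the other predictors.

t = 0.8283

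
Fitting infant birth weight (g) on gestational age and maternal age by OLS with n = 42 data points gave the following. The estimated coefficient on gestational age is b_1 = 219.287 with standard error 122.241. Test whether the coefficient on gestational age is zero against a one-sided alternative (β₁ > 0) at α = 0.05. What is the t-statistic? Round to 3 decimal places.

t = 1.794

H₀: β₁ = 0 vs H₁: β₁ > 0.
t = (b_1 − β₁⁰)/SE = 219.287 / 122.241 = 1.794.
df = n − k − 1 = 42 − 2 − 1 = 39.
One-sided p ≈ 0.0403, which is < 0.05, so reject H₀.
There is evidence that the true slope on gestational age is positive, holding the other predictors fixed.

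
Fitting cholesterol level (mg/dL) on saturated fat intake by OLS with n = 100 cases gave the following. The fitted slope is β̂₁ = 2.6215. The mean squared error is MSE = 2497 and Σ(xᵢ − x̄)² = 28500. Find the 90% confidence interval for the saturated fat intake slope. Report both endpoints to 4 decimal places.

SE(β̂₁) = √(MSE/Sₓₓ) = √(2497/28500) = 0.295997.
df = n − 2 = 98.
t* = t_{0.05, 98} = 1.660551.
Margin = t* × SE = 1.660551 × 0.295997 = 0.491518.
CI: 2.6215 ± 0.491518 → (2.1300, 3.1130).
With 90% confidence, each one-unit increase in saturated fat intake is associated with a change of between 2.1300 and 3.1130 mg/dL in cholesterol level.

(2.1300, 3.1130)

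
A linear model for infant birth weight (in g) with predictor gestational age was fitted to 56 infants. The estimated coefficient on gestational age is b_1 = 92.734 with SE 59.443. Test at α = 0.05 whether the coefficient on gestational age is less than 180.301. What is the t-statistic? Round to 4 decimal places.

t = -1.4731

H₀: β₁ = 180.301 vs H₁: β₁ < 180.301.
t = (b_1 − β₁⁰)/SE = (92.734 − 180.301) / 59.443 = -1.4731.
df = n − 2 = 56 − 2 = 54.
One-sided p ≈ 0.0733, which is ≥ 0.05, so fail to reject H₀.
The data do not give significant evidence that the true slope on gestational age is below 180.301 g per unit.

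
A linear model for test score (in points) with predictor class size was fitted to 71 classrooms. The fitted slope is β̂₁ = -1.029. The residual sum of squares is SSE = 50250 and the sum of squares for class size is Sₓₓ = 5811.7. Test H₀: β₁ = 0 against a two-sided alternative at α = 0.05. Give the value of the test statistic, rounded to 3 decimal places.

MSE = SSE/(n − 2) = 50250/69 = 728.261.
SE(β̂₁) = √(MSE/Sₓₓ) = √(728.261/5811.7) = 0.353991.
t = -1.029 / 0.353991 = -2.907.
df = n − 2 = 69.
Two-sided p ≈ 0.0049, which is < 0.05, so reject H₀.
There is evidence that class size is associated with test score.

t = -2.907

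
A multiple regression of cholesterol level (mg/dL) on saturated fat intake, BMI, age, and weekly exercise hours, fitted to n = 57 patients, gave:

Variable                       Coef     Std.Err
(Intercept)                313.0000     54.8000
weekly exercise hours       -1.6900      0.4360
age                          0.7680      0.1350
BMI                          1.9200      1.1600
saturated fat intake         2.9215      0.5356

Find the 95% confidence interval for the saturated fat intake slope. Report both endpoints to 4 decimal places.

(1.8467, 3.9963)

Read off: b = 2.9215, SE = 0.5356 for saturated fat intake.
df = n − k − 1 = 57 − 4 − 1 = 52.
t* = t_{0.025, 52} = 2.006647.
Margin = t* × SE = 2.006647 × 0.5356 = 1.074760.
CI: 2.9215 ± 1.074760 → (1.8467, 3.9963).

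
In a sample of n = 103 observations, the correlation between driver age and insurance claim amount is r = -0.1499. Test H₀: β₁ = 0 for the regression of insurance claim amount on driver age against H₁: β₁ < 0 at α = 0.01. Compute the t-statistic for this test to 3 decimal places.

t = -1.524

t = r·√(n − 2)/√(1 − r²) = -0.1499·√101/√0.97753 = -1.524.
df = n − 2 = 101.
One-sided p ≈ 0.0654, which is ≥ 0.01, so fail to reject H₀.
The data do not give significant evidence of a linear association between driver age and insurance claim amount.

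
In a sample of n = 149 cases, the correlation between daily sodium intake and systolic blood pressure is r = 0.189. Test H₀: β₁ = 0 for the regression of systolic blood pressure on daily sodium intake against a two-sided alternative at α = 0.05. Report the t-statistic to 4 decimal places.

t = 2.3336

t = r·√(n − 2)/√(1 − r²) = 0.189·√147/√0.964279 = 2.3336.
df = n − 2 = 147.
Two-sided p ≈ 0.0210, which is < 0.05, so reject H₀.
There is evidence of a linear association between daily sodium intake and systolic blood pressure.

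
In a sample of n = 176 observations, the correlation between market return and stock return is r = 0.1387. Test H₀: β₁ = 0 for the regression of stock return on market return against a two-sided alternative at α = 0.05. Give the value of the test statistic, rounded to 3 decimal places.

t = r·√(n − 2)/√(1 − r²) = 0.1387·√174/√0.980762 = 1.847.
df = n − 2 = 174.
Two-sided p ≈ 0.0664, which is ≥ 0.05, so fail to reject H₀.
The data do not give significant evidence of a linear association between market return and stock return.

t = 1.847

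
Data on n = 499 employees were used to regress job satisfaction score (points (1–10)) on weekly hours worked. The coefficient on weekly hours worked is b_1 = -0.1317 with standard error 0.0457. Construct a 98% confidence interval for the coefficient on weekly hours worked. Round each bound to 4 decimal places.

df = n − 2 = 499 − 2 = 497.
t* = t_{0.01, 497} = 2.333874.
Margin = t* × SE = 2.333874 × 0.0457 = 0.106658.
CI: -0.1317 ± 0.106658 → (-0.2384, -0.0250).
With 98% confidence, each one-unit increase in weekly hours worked is associated with a change of between -0.2384 and -0.0250 points (1–10) in job satisfaction score.

(-0.2384, -0.0250)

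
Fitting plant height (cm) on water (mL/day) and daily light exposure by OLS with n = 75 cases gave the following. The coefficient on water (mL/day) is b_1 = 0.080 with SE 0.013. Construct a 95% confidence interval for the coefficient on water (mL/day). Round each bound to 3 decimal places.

(0.054, 0.106)

df = n − k − 1 = 75 − 2 − 1 = 72.
t* = t_{0.025, 72} = 1.993464.
Margin = t* × SE = 1.993464 × 0.013 = 0.02592.
CI: 0.080 ± 0.02592 → (0.054, 0.106).
With 95% confidence, each one-unit increase in water (mL/day) is associated with a change of between 0.054 and 0.106 cm in plant height, holding the other predictors fixed.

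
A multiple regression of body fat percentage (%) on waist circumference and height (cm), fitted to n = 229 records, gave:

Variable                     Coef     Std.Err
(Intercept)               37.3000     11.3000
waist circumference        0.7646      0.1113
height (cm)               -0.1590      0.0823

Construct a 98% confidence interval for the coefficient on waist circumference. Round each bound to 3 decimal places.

Read off: b = 0.7646, SE = 0.1113 for waist circumference.
df = n − k − 1 = 229 − 2 − 1 = 226.
t* = t_{0.01, 226} = 2.342961.
Margin = t* × SE = 2.342961 × 0.1113 = 0.26077.
CI: 0.7646 ± 0.26077 → (0.504, 1.025).

(0.504, 1.025)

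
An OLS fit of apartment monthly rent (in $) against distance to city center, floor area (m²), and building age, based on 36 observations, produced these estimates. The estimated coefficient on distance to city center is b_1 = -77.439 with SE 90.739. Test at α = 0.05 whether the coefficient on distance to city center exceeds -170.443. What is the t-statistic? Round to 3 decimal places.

t = 1.025

H₀: β₁ = -170.443 vs H₁: β₁ > -170.443.
t = (b_1 − β₁⁰)/SE = (-77.439 − (-170.443)) / 90.739 = 1.025.
df = n − k − 1 = 36 − 3 − 1 = 32.
One-sided p ≈ 0.1565, which is ≥ 0.05, so fail to reject H₀.
The data do not give significant evidence that the true slope on distance to city center exceeds -170.443 $ per unit, holding the other predictors fixed.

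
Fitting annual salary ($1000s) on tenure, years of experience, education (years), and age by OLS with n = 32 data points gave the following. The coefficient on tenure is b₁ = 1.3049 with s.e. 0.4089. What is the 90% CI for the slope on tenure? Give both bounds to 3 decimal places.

(0.608, 2.001)

df = n − k − 1 = 32 − 4 − 1 = 27.
t* = t_{0.05, 27} = 1.703288.
Margin = t* × SE = 1.703288 × 0.4089 = 0.69647.
CI: 1.3049 ± 0.69647 → (0.608, 2.001).
With 90% confidence, each one-unit increase in tenure is associated with a change of between 0.608 and 2.001 $1000s in annual salary, holding the other predictors fixed.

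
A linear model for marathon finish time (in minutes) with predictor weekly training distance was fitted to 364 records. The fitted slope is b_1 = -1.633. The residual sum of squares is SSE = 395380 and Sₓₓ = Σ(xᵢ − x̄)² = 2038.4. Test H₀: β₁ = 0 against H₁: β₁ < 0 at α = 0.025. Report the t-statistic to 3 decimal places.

MSE = SSE/(n − 2) = 395380/362 = 1092.21.
SE(b_1) = √(MSE/Sₓₓ) = √(1092.21/2038.4) = 0.731995.
t = -1.633 / 0.731995 = -2.231.
df = n − 2 = 362.
One-sided p ≈ 0.0132, which is < 0.025, so reject H₀.
There is evidence that the true slope on weekly training distance is negative.

t = -2.231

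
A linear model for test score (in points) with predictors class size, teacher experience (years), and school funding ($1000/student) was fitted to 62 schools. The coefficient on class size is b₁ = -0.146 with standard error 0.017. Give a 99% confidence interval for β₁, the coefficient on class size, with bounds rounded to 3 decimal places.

df = n − k − 1 = 62 − 3 − 1 = 58.
t* = t_{0.005, 58} = 2.663287.
Margin = t* × SE = 2.663287 × 0.017 = 0.04528.
CI: -0.146 ± 0.04528 → (-0.191, -0.101).
With 99% confidence, each one-unit increase in class size is associated with a change of between -0.191 and -0.101 points in test score, holding the other predictors fixed.

(-0.191, -0.101)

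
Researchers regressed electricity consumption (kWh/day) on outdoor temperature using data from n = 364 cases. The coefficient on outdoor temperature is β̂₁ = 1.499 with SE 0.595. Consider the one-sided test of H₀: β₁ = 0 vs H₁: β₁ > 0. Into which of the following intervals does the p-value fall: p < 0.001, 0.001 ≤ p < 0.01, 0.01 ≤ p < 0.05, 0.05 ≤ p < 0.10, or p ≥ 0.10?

0.001 ≤ p < 0.01

t = 1.499 / 0.595 = 2.519.
df = n − 2 = 364 − 2 = 362.
One-sided p = P(T_{362} > t) ≈ 0.0061.
So 0.001 ≤ p < 0.01.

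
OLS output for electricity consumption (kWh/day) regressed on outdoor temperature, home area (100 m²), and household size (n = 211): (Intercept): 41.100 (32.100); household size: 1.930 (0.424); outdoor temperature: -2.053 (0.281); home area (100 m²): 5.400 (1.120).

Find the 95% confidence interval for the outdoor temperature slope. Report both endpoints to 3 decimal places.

(-2.607, -1.499)

Read off: b = -2.053, SE = 0.281 for outdoor temperature.
df = n − k − 1 = 211 − 3 − 1 = 207.
t* = t_{0.025, 207} = 1.97149.
Margin = t* × SE = 1.97149 × 0.281 = 0.55399.
CI: -2.053 ± 0.55399 → (-2.607, -1.499).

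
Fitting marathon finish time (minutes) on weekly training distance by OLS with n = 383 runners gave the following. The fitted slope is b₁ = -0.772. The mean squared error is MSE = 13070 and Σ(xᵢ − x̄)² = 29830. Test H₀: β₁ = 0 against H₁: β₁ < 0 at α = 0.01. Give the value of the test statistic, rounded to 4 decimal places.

t = -1.1663

SE(b₁) = √(MSE/Sₓₓ) = √(13070/29830) = 0.661929.
t = -0.772 / 0.661929 = -1.1663.
df = n − 2 = 381.
One-sided p ≈ 0.1221, which is ≥ 0.01, so fail to reject H₀.
The data do not give significant evidence that the true slope on weekly training distance is negative.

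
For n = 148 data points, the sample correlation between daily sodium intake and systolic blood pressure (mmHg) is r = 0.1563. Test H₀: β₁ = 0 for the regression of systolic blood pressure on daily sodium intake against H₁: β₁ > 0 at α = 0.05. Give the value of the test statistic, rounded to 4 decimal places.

t = r·√(n − 2)/√(1 − r²) = 0.1563·√146/√0.97557 = 1.9121.
df = n − 2 = 146.
One-sided p ≈ 0.0289, which is < 0.05, so reject H₀.
There is evidence of a linear association between daily sodium intake and systolic blood pressure.

t = 1.9121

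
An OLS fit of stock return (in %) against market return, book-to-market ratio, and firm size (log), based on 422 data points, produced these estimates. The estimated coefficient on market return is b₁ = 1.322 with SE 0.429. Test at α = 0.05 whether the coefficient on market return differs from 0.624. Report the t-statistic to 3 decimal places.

t = 1.627

H₀: β₁ = 0.624 vs H₁: β₁ ≠ 0.624.
t = (b₁ − β₁⁰)/SE = (1.322 − 0.624) / 0.429 = 1.627.
df = n − k − 1 = 422 − 3 − 1 = 418.
Two-sided p ≈ 0.1045, which is ≥ 0.05, so fail to reject H₀.
The data are consistent with a true slope of 0.624 % per unit of market return, holding the other predictors fixed.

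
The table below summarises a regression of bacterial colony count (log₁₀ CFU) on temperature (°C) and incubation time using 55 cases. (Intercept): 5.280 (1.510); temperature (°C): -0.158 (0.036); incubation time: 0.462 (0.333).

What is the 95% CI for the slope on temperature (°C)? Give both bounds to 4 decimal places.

Read off: b = -0.158, SE = 0.036 for temperature (°C).
df = n − k − 1 = 55 − 2 − 1 = 52.
t* = t_{0.025, 52} = 2.006647.
Margin = t* × SE = 2.006647 × 0.036 = 0.072239.
CI: -0.158 ± 0.072239 → (-0.2302, -0.0858).

(-0.2302, -0.0858)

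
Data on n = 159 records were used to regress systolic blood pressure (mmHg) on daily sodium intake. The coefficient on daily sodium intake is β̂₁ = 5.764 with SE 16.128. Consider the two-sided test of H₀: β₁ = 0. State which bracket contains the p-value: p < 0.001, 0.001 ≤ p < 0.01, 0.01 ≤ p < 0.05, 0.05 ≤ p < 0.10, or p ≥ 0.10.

p ≥ 0.10

t = 5.764 / 16.128 = 0.357.
df = n − 2 = 159 − 2 = 157.
Two-sided p = 2·P(T_{157} > |t|) ≈ 0.7213.
So p ≥ 0.10.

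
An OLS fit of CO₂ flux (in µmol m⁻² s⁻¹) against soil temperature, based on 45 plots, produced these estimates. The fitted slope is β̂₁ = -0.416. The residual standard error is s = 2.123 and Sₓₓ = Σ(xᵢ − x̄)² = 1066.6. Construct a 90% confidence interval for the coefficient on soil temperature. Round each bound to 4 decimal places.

SE(β̂₁) = s/√Sₓₓ = 2.123/√1066.6 = 0.0650054.
df = n − 2 = 43.
t* = t_{0.05, 43} = 1.681071.
Margin = t* × SE = 1.681071 × 0.0650054 = 0.109279.
CI: -0.416 ± 0.109279 → (-0.5253, -0.3067).
With 90% confidence, each one-unit increase in soil temperature is associated with a change of between -0.5253 and -0.3067 µmol m⁻² s⁻¹ in CO₂ flux.

(-0.5253, -0.3067)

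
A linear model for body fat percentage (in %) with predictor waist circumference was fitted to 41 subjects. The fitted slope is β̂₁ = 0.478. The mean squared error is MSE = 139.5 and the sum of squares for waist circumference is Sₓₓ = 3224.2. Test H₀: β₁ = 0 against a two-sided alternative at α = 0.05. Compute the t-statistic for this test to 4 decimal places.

SE(β̂₁) = √(MSE/Sₓₓ) = √(139.5/3224.2) = 0.208006.
t = 0.478 / 0.208006 = 2.2980.
df = n − 2 = 39.
Two-sided p ≈ 0.0270, which is < 0.05, so reject H₀.
There is evidence that waist circumference is associated with body fat percentage.

t = 2.2980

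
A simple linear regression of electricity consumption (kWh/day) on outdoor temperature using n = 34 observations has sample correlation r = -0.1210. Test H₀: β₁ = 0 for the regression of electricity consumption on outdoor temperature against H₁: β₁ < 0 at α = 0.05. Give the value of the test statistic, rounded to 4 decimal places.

t = -0.6895

t = r·√(n − 2)/√(1 − r²) = -0.1210·√32/√0.985359 = -0.6895.
df = n − 2 = 32.
One-sided p ≈ 0.2477, which is ≥ 0.05, so fail to reject H₀.
The data do not give significant evidence of a linear association between outdoor temperature and electricity consumption.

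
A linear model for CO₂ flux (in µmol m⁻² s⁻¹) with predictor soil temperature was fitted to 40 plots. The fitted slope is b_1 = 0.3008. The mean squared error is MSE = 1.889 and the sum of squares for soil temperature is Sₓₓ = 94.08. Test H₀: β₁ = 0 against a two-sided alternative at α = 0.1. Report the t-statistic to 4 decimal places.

SE(b_1) = √(MSE/Sₓₓ) = √(1.889/94.08) = 0.141699.
t = 0.3008 / 0.141699 = 2.1228.
df = n − 2 = 38.
Two-sided p ≈ 0.0403, which is < 0.1, so reject H₀.
There is evidence that soil temperature is associated with CO₂ flux.

t = 2.1228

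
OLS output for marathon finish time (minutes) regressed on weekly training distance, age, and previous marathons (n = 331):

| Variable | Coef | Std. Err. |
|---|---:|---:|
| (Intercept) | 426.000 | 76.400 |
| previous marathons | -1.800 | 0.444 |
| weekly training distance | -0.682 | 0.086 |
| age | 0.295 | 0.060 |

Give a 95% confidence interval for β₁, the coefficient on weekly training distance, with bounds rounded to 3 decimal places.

Read off: b = -0.682, SE = 0.086 for weekly training distance.
df = n − k − 1 = 331 − 3 − 1 = 327.
t* = t_{0.025, 327} = 1.967245.
Margin = t* × SE = 1.967245 × 0.086 = 0.16918.
CI: -0.682 ± 0.16918 → (-0.851, -0.513).

(-0.851, -0.513)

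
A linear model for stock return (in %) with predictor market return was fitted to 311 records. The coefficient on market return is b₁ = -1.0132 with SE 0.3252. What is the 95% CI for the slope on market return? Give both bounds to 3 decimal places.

(-1.653, -0.373)

df = n − 2 = 311 − 2 = 309.
t* = t_{0.025, 309} = 1.967671.
Margin = t* × SE = 1.967671 × 0.3252 = 0.63989.
CI: -1.0132 ± 0.63989 → (-1.653, -0.373).
With 95% confidence, each one-unit increase in market return is associated with a change of between -1.653 and -0.373 % in stock return.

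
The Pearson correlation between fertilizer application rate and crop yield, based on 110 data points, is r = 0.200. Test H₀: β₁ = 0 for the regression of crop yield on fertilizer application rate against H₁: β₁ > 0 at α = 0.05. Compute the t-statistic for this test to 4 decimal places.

t = 2.1213

t = r·√(n − 2)/√(1 − r²) = 0.200·√108/√0.96 = 2.1213.
df = n − 2 = 108.
One-sided p ≈ 0.0181, which is < 0.05, so reject H₀.
There is evidence of a linear association between fertilizer application rate and crop yield.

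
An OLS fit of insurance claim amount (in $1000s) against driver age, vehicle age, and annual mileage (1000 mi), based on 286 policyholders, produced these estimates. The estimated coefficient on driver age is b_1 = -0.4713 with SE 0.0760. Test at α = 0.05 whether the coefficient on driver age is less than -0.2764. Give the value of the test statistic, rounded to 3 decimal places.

H₀: β₁ = -0.2764 vs H₁: β₁ < -0.2764.
t = (b_1 − β₁⁰)/SE = (-0.4713 − (-0.2764)) / 0.0760 = -2.564.
df = n − k − 1 = 286 − 3 − 1 = 282.
One-sided p ≈ 0.0054, which is < 0.05, so reject H₀.
There is evidence that the true slope on driver age is below -0.2764 $1000s per unit, holding the other predictors fixed.

t = -2.564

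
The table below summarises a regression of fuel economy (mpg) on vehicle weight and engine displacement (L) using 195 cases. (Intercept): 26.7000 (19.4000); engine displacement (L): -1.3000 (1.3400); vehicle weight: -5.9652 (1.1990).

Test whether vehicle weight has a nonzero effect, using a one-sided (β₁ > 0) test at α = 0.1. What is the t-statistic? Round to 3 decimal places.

t = -4.975

Read off: b = -5.9652, SE = 1.1990 for vehicle weight.
H₀: β₁ = 0 vs H₁: β₁ > 0.
t = -5.9652 / 1.1990 = -4.975.
df = n − k − 1 = 195 − 2 − 1 = 192.
One-sided p ≈ 1.0000, which is ≥ 0.1, so fail to reject H₀.
The data do not give significant evidence that the true slope on vehicle weight is positive, holding the other predictors fixed.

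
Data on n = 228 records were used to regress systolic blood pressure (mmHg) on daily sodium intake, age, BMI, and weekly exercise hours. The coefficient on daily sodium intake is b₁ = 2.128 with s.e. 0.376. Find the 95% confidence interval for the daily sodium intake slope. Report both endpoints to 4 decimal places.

df = n − k − 1 = 228 − 4 − 1 = 223.
t* = t_{0.025, 223} = 1.970659.
Margin = t* × SE = 1.970659 × 0.376 = 0.740968.
CI: 2.128 ± 0.740968 → (1.3870, 2.8690).
With 95% confidence, each one-unit increase in daily sodium intake is associated with a change of between 1.3870 and 2.8690 mmHg in systolic blood pressure, holding the other predictors fixed.

(1.3870, 2.8690)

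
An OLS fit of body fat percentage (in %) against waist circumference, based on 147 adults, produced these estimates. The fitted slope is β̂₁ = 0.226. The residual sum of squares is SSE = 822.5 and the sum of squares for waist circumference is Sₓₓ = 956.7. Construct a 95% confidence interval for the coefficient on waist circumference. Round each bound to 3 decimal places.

(0.074, 0.378)

MSE = SSE/(n − 2) = 822.5/145 = 5.67241.
SE(β̂₁) = √(MSE/Sₓₓ) = √(5.67241/956.7) = 0.0770009.
df = n − 2 = 145.
t* = t_{0.025, 145} = 1.97646.
Margin = t* × SE = 1.97646 × 0.0770009 = 0.15219.
CI: 0.226 ± 0.15219 → (0.074, 0.378).
With 95% confidence, each one-unit increase in waist circumference is associated with a change of between 0.074 and 0.378 % in body fat percentage.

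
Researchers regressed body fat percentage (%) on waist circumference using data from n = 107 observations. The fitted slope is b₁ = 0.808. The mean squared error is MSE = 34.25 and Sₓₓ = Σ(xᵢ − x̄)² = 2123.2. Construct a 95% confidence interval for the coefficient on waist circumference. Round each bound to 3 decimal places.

SE(b₁) = √(MSE/Sₓₓ) = √(34.25/2123.2) = 0.127009.
df = n − 2 = 105.
t* = t_{0.025, 105} = 1.982815.
Margin = t* × SE = 1.982815 × 0.127009 = 0.25184.
CI: 0.808 ± 0.25184 → (0.556, 1.060).
With 95% confidence, each one-unit increase in waist circumference is associated with a change of between 0.556 and 1.060 % in body fat percentage.

(0.556, 1.060)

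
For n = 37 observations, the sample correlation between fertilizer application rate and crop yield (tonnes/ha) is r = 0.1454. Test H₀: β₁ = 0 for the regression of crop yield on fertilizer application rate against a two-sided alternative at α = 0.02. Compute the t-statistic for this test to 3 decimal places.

t = r·√(n − 2)/√(1 − r²) = 0.1454·√35/√0.978859 = 0.869.
df = n − 2 = 35.
Two-sided p ≈ 0.3905, which is ≥ 0.02, so fail to reject H₀.
The data do not give significant evidence of a linear association between fertilizer application rate and crop yield.

t = 0.869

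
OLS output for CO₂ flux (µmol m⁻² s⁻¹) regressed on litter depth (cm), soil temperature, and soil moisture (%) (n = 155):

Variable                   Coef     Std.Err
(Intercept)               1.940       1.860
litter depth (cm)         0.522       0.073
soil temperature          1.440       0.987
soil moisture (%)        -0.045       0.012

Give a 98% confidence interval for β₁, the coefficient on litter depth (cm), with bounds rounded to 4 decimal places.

Read off: b = 0.522, SE = 0.073 for litter depth (cm).
df = n − k − 1 = 155 − 3 − 1 = 151.
t* = t_{0.01, 151} = 2.351297.
Margin = t* × SE = 2.351297 × 0.073 = 0.171645.
CI: 0.522 ± 0.171645 → (0.3504, 0.6936).

(0.3504, 0.6936)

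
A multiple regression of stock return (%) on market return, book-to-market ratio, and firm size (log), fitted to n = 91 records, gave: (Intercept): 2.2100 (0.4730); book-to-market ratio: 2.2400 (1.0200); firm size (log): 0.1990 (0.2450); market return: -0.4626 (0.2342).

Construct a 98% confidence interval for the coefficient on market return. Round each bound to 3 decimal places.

(-1.018, 0.092)

Read off: b = -0.4626, SE = 0.2342 for market return.
df = n − k − 1 = 91 − 3 − 1 = 87.
t* = t_{0.01, 87} = 2.369977.
Margin = t* × SE = 2.369977 × 0.2342 = 0.55505.
CI: -0.4626 ± 0.55505 → (-1.018, 0.092).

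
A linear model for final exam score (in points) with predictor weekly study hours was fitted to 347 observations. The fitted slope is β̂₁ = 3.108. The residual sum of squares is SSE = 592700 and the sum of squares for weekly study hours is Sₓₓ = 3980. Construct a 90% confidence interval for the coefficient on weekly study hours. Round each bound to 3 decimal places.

(2.024, 4.192)

MSE = SSE/(n − 2) = 592700/345 = 1717.97.
SE(β̂₁) = √(MSE/Sₓₓ) = √(1717.97/3980) = 0.657002.
df = n − 2 = 345.
t* = t_{0.05, 345} = 1.649282.
Margin = t* × SE = 1.649282 × 0.657002 = 1.08358.
CI: 3.108 ± 1.08358 → (2.024, 4.192).
With 90% confidence, each one-unit increase in weekly study hours is associated with a change of between 2.024 and 4.192 points in final exam score.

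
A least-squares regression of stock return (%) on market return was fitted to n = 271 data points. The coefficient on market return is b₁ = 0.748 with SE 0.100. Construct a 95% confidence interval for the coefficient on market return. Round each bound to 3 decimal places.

(0.551, 0.945)

df = n − 2 = 271 − 2 = 269.
t* = t_{0.025, 269} = 1.968822.
Margin = t* × SE = 1.968822 × 0.100 = 0.19688.
CI: 0.748 ± 0.19688 → (0.551, 0.945).
With 95% confidence, each one-unit increase in market return is associated with a change of between 0.551 and 0.945 % in stock return.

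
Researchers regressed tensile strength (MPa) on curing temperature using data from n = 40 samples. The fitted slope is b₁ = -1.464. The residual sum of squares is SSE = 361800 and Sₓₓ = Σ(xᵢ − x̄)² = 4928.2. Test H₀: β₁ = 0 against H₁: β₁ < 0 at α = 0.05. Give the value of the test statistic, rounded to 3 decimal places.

MSE = SSE/(n − 2) = 361800/38 = 9521.05.
SE(b₁) = √(MSE/Sₓₓ) = √(9521.05/4928.2) = 1.38995.
t = -1.464 / 1.38995 = -1.053.
df = n − 2 = 38.
One-sided p ≈ 0.1494, which is ≥ 0.05, so fail to reject H₀.
The data do not give significant evidence that the true slope on curing temperature is negative.

t = -1.053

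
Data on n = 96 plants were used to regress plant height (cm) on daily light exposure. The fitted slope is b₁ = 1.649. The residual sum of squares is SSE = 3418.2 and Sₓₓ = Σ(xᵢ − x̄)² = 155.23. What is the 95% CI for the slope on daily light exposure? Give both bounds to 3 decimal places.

(0.688, 2.610)

MSE = SSE/(n − 2) = 3418.2/94 = 36.3638.
SE(b₁) = √(MSE/Sₓₓ) = √(36.3638/155.23) = 0.484002.
df = n − 2 = 94.
t* = t_{0.025, 94} = 1.985523.
Margin = t* × SE = 1.985523 × 0.484002 = 0.96100.
CI: 1.649 ± 0.96100 → (0.688, 2.610).
With 95% confidence, each one-unit increase in daily light exposure is associated with a change of between 0.688 and 2.610 cm in plant height.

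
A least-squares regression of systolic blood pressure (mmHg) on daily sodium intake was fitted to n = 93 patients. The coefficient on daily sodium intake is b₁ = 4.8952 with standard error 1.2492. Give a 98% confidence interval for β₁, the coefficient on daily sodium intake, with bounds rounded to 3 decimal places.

(1.937, 7.853)

df = n − 2 = 93 − 2 = 91.
t* = t_{0.01, 91} = 2.368026.
Margin = t* × SE = 2.368026 × 1.2492 = 2.95814.
CI: 4.8952 ± 2.95814 → (1.937, 7.853).
With 98% confidence, each one-unit increase in daily sodium intake is associated with a change of between 1.937 and 7.853 mmHg in systolic blood pressure.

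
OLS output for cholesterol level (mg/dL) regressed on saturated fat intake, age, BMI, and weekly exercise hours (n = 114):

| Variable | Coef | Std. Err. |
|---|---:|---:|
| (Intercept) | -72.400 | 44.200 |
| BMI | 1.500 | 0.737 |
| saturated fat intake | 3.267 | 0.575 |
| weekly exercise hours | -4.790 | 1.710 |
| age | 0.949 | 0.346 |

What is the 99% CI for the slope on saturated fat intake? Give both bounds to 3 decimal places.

Read off: b = 3.267, SE = 0.575 for saturated fat intake.
df = n − k − 1 = 114 − 4 − 1 = 109.
t* = t_{0.005, 109} = 2.621688.
Margin = t* × SE = 2.621688 × 0.575 = 1.50747.
CI: 3.267 ± 1.50747 → (1.760, 4.774).

(1.760, 4.774)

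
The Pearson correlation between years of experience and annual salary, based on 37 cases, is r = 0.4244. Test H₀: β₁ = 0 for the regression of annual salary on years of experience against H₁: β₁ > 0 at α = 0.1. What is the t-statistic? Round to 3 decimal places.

t = 2.773

t = r·√(n − 2)/√(1 − r²) = 0.4244·√35/√0.819885 = 2.773.
df = n − 2 = 35.
One-sided p ≈ 0.0044, which is < 0.1, so reject H₀.
There is evidence of a linear association between years of experience and annual salary.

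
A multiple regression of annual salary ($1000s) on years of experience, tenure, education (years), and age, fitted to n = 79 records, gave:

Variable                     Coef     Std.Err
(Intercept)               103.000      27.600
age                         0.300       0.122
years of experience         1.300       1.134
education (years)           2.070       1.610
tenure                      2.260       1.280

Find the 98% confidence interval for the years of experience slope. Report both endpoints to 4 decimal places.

(-1.3964, 3.9964)

Read off: b = 1.300, SE = 1.134 for years of experience.
df = n − k − 1 = 79 − 4 − 1 = 74.
t* = t_{0.01, 74} = 2.377802.
Margin = t* × SE = 2.377802 × 1.134 = 2.696428.
CI: 1.300 ± 2.696428 → (-1.3964, 3.9964).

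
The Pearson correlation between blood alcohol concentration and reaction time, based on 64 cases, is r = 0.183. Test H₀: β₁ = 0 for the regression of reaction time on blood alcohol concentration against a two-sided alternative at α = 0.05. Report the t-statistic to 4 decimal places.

t = 1.4657

t = r·√(n − 2)/√(1 − r²) = 0.183·√62/√0.966511 = 1.4657.
df = n − 2 = 62.
Two-sided p ≈ 0.1478, which is ≥ 0.05, so fail to reject H₀.
The data do not give significant evidence of a linear association between blood alcohol concentration and reaction time.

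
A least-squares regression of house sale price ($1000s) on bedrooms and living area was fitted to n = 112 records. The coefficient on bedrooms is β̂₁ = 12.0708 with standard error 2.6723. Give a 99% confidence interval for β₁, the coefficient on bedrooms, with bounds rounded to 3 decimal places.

df = n − k − 1 = 112 − 2 − 1 = 109.
t* = t_{0.005, 109} = 2.621688.
Margin = t* × SE = 2.621688 × 2.6723 = 7.00594.
CI: 12.0708 ± 7.00594 → (5.065, 19.077).
With 99% confidence, each one-unit increase in bedrooms is associated with a change of between 5.065 and 19.077 $1000s in house sale price, holding the other predictors fixed.

(5.065, 19.077)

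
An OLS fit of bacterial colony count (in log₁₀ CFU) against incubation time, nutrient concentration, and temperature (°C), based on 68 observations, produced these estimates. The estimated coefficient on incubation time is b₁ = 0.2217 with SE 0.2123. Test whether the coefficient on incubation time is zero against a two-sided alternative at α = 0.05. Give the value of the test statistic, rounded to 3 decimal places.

t = 1.044

H₀: β₁ = 0 vs H₁: β₁ ≠ 0.
t = (b₁ − β₁⁰)/SE = 0.2217 / 0.2123 = 1.044.
df = n − k − 1 = 68 − 3 − 1 = 64.
Two-sided p ≈ 0.3003, which is ≥ 0.05, so fail to reject H₀.
The data do not give significant evidence of an association between incubation time and bacterial colony count, after adjusting for the other predictors.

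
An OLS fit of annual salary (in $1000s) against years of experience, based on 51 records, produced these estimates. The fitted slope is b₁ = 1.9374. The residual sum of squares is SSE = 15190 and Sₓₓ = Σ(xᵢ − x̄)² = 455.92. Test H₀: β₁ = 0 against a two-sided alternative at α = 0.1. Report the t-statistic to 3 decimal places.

t = 2.350

MSE = SSE/(n − 2) = 15190/49 = 310.
SE(b₁) = √(MSE/Sₓₓ) = √(310/455.92) = 0.824587.
t = 1.9374 / 0.824587 = 2.350.
df = n − 2 = 49.
Two-sided p ≈ 0.0229, which is < 0.1, so reject H₀.
There is evidence that years of experience is associated with annual salary.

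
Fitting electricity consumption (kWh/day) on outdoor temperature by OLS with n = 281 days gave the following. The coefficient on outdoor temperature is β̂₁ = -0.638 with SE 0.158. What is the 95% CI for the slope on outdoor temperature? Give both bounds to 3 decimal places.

(-0.949, -0.327)

df = n − 2 = 281 − 2 = 279.
t* = t_{0.025, 279} = 1.968503.
Margin = t* × SE = 1.968503 × 0.158 = 0.31102.
CI: -0.638 ± 0.31102 → (-0.949, -0.327).
With 95% confidence, each one-unit increase in outdoor temperature is associated with a change of between -0.949 and -0.327 kWh/day in electricity consumption.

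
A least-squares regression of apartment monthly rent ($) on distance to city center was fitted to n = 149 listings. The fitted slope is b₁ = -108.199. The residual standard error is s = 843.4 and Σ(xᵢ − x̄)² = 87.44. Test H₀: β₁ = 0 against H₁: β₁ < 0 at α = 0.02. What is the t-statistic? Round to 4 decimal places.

SE(b₁) = s/√Sₓₓ = 843.4/√87.44 = 90.1942.
t = -108.199 / 90.1942 = -1.1996.
df = n − 2 = 147.
One-sided p ≈ 0.1161, which is ≥ 0.02, so fail to reject H₀.
The data do not give significant evidence that the true slope on distance to city center is negative.

t = -1.1996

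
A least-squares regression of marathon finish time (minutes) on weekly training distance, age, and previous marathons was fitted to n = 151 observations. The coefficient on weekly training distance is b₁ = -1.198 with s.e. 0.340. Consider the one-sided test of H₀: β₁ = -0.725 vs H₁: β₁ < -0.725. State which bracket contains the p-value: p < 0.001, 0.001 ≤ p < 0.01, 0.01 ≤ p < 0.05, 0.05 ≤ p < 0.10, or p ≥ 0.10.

t = (-1.198 − (-0.725)) / 0.340 = -1.391.
df = n − k − 1 = 151 − 3 − 1 = 147.
One-sided p = P(T_{147} < t) ≈ 0.0831.
So 0.05 ≤ p < 0.10.

0.05 ≤ p < 0.10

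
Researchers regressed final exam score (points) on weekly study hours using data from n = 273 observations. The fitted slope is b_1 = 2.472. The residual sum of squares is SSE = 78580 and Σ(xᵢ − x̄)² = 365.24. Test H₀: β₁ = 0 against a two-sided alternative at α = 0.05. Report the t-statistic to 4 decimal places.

t = 2.7744

MSE = SSE/(n − 2) = 78580/271 = 289.963.
SE(b_1) = √(MSE/Sₓₓ) = √(289.963/365.24) = 0.891009.
t = 2.472 / 0.891009 = 2.7744.
df = n − 2 = 271.
Two-sided p ≈ 0.0059, which is < 0.05, so reject H₀.
There is evidence that weekly study hours is associated with final exam score.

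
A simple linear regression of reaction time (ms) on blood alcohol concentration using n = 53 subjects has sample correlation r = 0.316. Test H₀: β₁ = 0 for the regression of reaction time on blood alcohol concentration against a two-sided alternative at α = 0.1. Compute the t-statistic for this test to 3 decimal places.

t = 2.379

t = r·√(n − 2)/√(1 − r²) = 0.316·√51/√0.900144 = 2.379.
df = n − 2 = 51.
Two-sided p ≈ 0.0212, which is < 0.1, so reject H₀.
There is evidence of a linear association between blood alcohol concentration and reaction time.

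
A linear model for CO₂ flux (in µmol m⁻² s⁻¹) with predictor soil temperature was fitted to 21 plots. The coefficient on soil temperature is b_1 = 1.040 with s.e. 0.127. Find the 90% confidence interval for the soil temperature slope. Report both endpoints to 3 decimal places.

(0.820, 1.260)

df = n − 2 = 21 − 2 = 19.
t* = t_{0.05, 19} = 1.729133.
Margin = t* × SE = 1.729133 × 0.127 = 0.21960.
CI: 1.040 ± 0.21960 → (0.820, 1.260).
With 90% confidence, each one-unit increase in soil temperature is associated with a change of between 0.820 and 1.260 µmol m⁻² s⁻¹ in CO₂ flux.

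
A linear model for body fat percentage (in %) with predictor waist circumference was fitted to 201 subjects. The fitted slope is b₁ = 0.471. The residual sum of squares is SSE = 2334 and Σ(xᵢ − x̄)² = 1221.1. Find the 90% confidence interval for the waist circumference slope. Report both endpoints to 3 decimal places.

(0.309, 0.633)

MSE = SSE/(n − 2) = 2334/199 = 11.7286.
SE(b₁) = √(MSE/Sₓₓ) = √(11.7286/1221.1) = 0.098005.
df = n − 2 = 199.
t* = t_{0.05, 199} = 1.652547.
Margin = t* × SE = 1.652547 × 0.098005 = 0.16196.
CI: 0.471 ± 0.16196 → (0.309, 0.633).
With 90% confidence, each one-unit increase in waist circumference is associated with a change of between 0.309 and 0.633 % in body fat percentage.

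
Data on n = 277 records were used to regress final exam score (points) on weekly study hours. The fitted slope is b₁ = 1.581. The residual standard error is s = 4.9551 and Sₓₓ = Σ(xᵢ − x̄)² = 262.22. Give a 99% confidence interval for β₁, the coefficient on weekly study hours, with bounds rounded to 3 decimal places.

(0.787, 2.375)

SE(b₁) = s/√Sₓₓ = 4.9551/√262.22 = 0.305999.
df = n − 2 = 275.
t* = t_{0.005, 275} = 2.593825.
Margin = t* × SE = 2.593825 × 0.305999 = 0.79371.
CI: 1.581 ± 0.79371 → (0.787, 2.375).
With 99% confidence, each one-unit increase in weekly study hours is associated with a change of between 0.787 and 2.375 points in final exam score.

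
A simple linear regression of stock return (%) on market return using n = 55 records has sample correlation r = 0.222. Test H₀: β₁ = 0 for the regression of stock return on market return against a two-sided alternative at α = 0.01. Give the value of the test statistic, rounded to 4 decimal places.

t = r·√(n − 2)/√(1 − r²) = 0.222·√53/√0.950716 = 1.6575.
df = n − 2 = 53.
Two-sided p ≈ 0.1033, which is ≥ 0.01, so fail to reject H₀.
The data do not give significant evidence of a linear association between market return and stock return.

t = 1.6575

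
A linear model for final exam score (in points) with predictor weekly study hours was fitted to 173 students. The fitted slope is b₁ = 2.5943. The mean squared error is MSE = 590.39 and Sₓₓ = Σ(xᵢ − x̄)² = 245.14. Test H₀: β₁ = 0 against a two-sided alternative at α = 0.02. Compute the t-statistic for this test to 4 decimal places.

SE(b₁) = √(MSE/Sₓₓ) = √(590.39/245.14) = 1.5519.
t = 2.5943 / 1.5519 = 1.6717.
df = n − 2 = 171.
Two-sided p ≈ 0.0964, which is ≥ 0.02, so fail to reject H₀.
The data do not give significant evidence of an association between weekly study hours and final exam score.

t = 1.6717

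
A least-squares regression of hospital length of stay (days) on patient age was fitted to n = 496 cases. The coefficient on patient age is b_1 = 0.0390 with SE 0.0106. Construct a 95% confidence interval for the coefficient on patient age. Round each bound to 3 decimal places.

df = n − 2 = 496 − 2 = 494.
t* = t_{0.025, 494} = 1.964778.
Margin = t* × SE = 1.964778 × 0.0106 = 0.02083.
CI: 0.0390 ± 0.02083 → (0.018, 0.060).
With 95% confidence, each one-unit increase in patient age is associated with a change of between 0.018 and 0.060 days in hospital length of stay.

(0.018, 0.060)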